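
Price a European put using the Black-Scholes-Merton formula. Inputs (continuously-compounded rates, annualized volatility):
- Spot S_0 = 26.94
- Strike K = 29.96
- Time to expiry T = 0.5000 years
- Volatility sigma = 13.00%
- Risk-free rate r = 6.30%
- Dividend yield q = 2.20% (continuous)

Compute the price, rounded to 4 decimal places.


Answer: Price = 2.6272

Derivation:
d1 = (ln(S/K) + (r - q + 0.5*sigma^2) * T) / (sigma * sqrt(T)) = -0.88688583
d2 = d1 - sigma * sqrt(T) = -0.97880971
exp(-rT) = 0.96899096; exp(-qT) = 0.98906028
P = K * exp(-rT) * N(-d2) - S_0 * exp(-qT) * N(-d1)
N(-d1) = 0.81242981; N(-d2) = 0.83616299
P = 29.9600 * 0.96899096 * 0.83616299 - 26.9400 * 0.98906028 * 0.81242981 = 2.6272


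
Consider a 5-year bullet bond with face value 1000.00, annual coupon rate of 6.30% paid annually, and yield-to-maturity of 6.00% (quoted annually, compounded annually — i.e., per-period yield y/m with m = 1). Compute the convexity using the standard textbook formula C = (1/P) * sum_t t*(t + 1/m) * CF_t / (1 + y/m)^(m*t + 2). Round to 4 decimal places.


Answer: Convexity = 22.7792

Derivation:
Coupon per period c = face * coupon_rate / m = 63.000000
Periods per year m = 1; per-period yield y/m = 0.060000
Number of cashflows N = 5
Cashflows (t years, CF_t, discount factor 1/(1+y/m)^(m*t), PV):
  t = 1.0000: CF_t = 63.000000, DF = 0.943396, PV = 59.433962
  t = 2.0000: CF_t = 63.000000, DF = 0.889996, PV = 56.069776
  t = 3.0000: CF_t = 63.000000, DF = 0.839619, PV = 52.896015
  t = 4.0000: CF_t = 63.000000, DF = 0.792094, PV = 49.901901
  t = 5.0000: CF_t = 1063.000000, DF = 0.747258, PV = 794.335438
Price P = sum_t PV_t = 1012.637091
Convexity numerator sum_t t*(t + 1/m) * CF_t / (1+y/m)^(m*t + 2):
  t = 1.0000: term = 105.792030
  t = 2.0000: term = 299.411405
  t = 3.0000: term = 564.927179
  t = 4.0000: term = 888.250281
  t = 5.0000: term = 21208.671353
Convexity = (1/P) * sum = 23067.052247 / 1012.637091 = 22.779190


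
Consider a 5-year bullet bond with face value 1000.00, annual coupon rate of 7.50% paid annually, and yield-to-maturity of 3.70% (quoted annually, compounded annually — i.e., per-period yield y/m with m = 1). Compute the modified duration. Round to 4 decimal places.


Answer: Modified duration = 4.2467

Derivation:
Coupon per period c = face * coupon_rate / m = 75.000000
Periods per year m = 1; per-period yield y/m = 0.037000
Number of cashflows N = 5
Cashflows (t years, CF_t, discount factor 1/(1+y/m)^(m*t), PV):
  t = 1.0000: CF_t = 75.000000, DF = 0.964320, PV = 72.324012
  t = 2.0000: CF_t = 75.000000, DF = 0.929913, PV = 69.743502
  t = 3.0000: CF_t = 75.000000, DF = 0.896734, PV = 67.255065
  t = 4.0000: CF_t = 75.000000, DF = 0.864739, PV = 64.855414
  t = 5.0000: CF_t = 1075.000000, DF = 0.833885, PV = 896.426491
Price P = sum_t PV_t = 1170.604484
First compute Macaulay numerator sum_t t * PV_t:
  t * PV_t at t = 1.0000: 72.324012
  t * PV_t at t = 2.0000: 139.487004
  t * PV_t at t = 3.0000: 201.765194
  t * PV_t at t = 4.0000: 259.421657
  t * PV_t at t = 5.0000: 4482.132456
Macaulay duration D = 5155.130322 / 1170.604484 = 4.403819
Modified duration = D / (1 + y/m) = 4.403819 / (1 + 0.037000) = 4.246691


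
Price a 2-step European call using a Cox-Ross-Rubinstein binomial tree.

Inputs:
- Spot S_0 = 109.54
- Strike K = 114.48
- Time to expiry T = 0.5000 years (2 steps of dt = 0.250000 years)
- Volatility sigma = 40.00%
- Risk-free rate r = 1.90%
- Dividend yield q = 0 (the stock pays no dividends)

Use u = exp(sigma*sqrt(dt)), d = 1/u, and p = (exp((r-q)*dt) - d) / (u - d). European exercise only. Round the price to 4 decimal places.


Answer: Price = V(0,0) = 10.3456

Derivation:
dt = T/N = 0.250000
u = exp(sigma*sqrt(dt)) = 1.221403; d = 1/u = 0.818731
p = (exp((r-q)*dt) - d) / (u - d) = 0.461990
Discount per step: exp(-r*dt) = 0.995261
Stock lattice S(k, i) with i counting down-moves:
  k=0: S(0,0) = 109.5400
  k=1: S(1,0) = 133.7925; S(1,1) = 89.6838
  k=2: S(2,0) = 163.4145; S(2,1) = 109.5400; S(2,2) = 73.4269
Terminal payoffs V(N, i) = max(S_T - K, 0):
  V(2,0) = 48.934477; V(2,1) = 0.000000; V(2,2) = 0.000000
Backward induction: V(k, i) = exp(-r*dt) * [p * V(k+1, i) + (1-p) * V(k+1, i+1)].
  V(1,0) = exp(-r*dt) * [p*48.934477 + (1-p)*0.000000] = 22.500122
  V(1,1) = exp(-r*dt) * [p*0.000000 + (1-p)*0.000000] = 0.000000
  V(0,0) = exp(-r*dt) * [p*22.500122 + (1-p)*0.000000] = 10.345579


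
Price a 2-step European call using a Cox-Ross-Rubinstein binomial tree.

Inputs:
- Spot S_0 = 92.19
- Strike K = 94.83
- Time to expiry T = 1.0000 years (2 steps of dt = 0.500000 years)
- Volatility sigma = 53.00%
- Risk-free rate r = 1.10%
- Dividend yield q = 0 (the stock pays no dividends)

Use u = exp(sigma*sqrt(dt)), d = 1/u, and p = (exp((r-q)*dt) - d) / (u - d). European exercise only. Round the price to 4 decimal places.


Answer: Price = V(0,0) = 17.0412

Derivation:
dt = T/N = 0.500000
u = exp(sigma*sqrt(dt)) = 1.454652; d = 1/u = 0.687450
p = (exp((r-q)*dt) - d) / (u - d) = 0.414578
Discount per step: exp(-r*dt) = 0.994515
Stock lattice S(k, i) with i counting down-moves:
  k=0: S(0,0) = 92.1900
  k=1: S(1,0) = 134.1044; S(1,1) = 63.3760
  k=2: S(2,0) = 195.0751; S(2,1) = 92.1900; S(2,2) = 43.5678
Terminal payoffs V(N, i) = max(S_T - K, 0):
  V(2,0) = 100.245147; V(2,1) = 0.000000; V(2,2) = 0.000000
Backward induction: V(k, i) = exp(-r*dt) * [p * V(k+1, i) + (1-p) * V(k+1, i+1)].
  V(1,0) = exp(-r*dt) * [p*100.245147 + (1-p)*0.000000] = 41.331523
  V(1,1) = exp(-r*dt) * [p*0.000000 + (1-p)*0.000000] = 0.000000
  V(0,0) = exp(-r*dt) * [p*41.331523 + (1-p)*0.000000] = 17.041172


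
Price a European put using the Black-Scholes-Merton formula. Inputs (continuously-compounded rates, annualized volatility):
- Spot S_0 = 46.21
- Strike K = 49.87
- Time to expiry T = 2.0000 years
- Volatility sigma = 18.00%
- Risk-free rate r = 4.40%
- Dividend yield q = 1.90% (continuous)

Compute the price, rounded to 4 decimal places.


Answer: Price = 5.1806

Derivation:
d1 = (ln(S/K) + (r - q + 0.5*sigma^2) * T) / (sigma * sqrt(T)) = 0.02426400
d2 = d1 - sigma * sqrt(T) = -0.23029444
exp(-rT) = 0.91576088; exp(-qT) = 0.96271294
P = K * exp(-rT) * N(-d2) - S_0 * exp(-qT) * N(-d1)
N(-d1) = 0.49032102; N(-d2) = 0.59106851
P = 49.8700 * 0.91576088 * 0.59106851 - 46.2100 * 0.96271294 * 0.49032102 = 5.1806


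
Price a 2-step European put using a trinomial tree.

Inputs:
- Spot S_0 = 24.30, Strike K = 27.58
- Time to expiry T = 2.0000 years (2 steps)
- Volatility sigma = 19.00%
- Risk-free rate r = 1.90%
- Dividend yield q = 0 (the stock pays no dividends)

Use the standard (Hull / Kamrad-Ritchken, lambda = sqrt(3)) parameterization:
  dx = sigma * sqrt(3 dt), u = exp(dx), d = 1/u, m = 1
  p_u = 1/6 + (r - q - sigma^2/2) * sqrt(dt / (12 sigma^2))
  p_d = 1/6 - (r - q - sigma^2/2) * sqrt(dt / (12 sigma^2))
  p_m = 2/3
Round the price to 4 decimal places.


Answer: Price = V(0,0) = 4.1138

Derivation:
dt = T/N = 1.000000; dx = sigma*sqrt(3*dt) = 0.329090
u = exp(dx) = 1.389702; d = 1/u = 0.719579
p_u = 0.168110, p_m = 0.666667, p_d = 0.165223
Discount per step: exp(-r*dt) = 0.981179
Stock lattice S(k, j) with j the centered position index:
  k=0: S(0,+0) = 24.3000
  k=1: S(1,-1) = 17.4858; S(1,+0) = 24.3000; S(1,+1) = 33.7698
  k=2: S(2,-2) = 12.5824; S(2,-1) = 17.4858; S(2,+0) = 24.3000; S(2,+1) = 33.7698; S(2,+2) = 46.9299
Terminal payoffs V(N, j) = max(K - S_T, 0):
  V(2,-2) = 14.997625; V(2,-1) = 10.094242; V(2,+0) = 3.280000; V(2,+1) = 0.000000; V(2,+2) = 0.000000
Backward induction: V(k, j) = exp(-r*dt) * [p_u * V(k+1, j+1) + p_m * V(k+1, j) + p_d * V(k+1, j-1)]
  V(1,-1) = exp(-r*dt) * [p_u*3.280000 + p_m*10.094242 + p_d*14.997625] = 9.575185
  V(1,+0) = exp(-r*dt) * [p_u*0.000000 + p_m*3.280000 + p_d*10.094242] = 3.781927
  V(1,+1) = exp(-r*dt) * [p_u*0.000000 + p_m*0.000000 + p_d*3.280000] = 0.531733
  V(0,+0) = exp(-r*dt) * [p_u*0.531733 + p_m*3.781927 + p_d*9.575185] = 4.113808


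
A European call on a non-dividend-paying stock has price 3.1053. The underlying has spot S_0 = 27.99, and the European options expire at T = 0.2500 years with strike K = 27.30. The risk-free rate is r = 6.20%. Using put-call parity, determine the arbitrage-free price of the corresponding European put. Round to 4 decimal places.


Answer: Put price = 1.9954

Derivation:
Put-call parity: C - P = S_0 * exp(-qT) - K * exp(-rT).
S_0 * exp(-qT) = 27.9900 * 1.00000000 = 27.99000000
K * exp(-rT) = 27.3000 * 0.98461951 = 26.88011253
P = C - S*exp(-qT) + K*exp(-rT)
P = 3.1053 - 27.99000000 + 26.88011253 = 1.9954


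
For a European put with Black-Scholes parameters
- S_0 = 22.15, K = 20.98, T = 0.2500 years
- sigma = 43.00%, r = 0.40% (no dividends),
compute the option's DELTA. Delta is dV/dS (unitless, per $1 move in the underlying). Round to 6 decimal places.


Answer: Delta = -0.357720

Derivation:
d1 = 0.3645599699; d2 = 0.1495599699
phi(d1) = 0.3732934203; exp(-qT) = 1.0000000000; exp(-rT) = 0.9990004998
N(-d1) = 0.3577199503
Delta = -exp(-qT) * N(-d1) = -1.0000000000 * 0.3577199503 = -0.357720


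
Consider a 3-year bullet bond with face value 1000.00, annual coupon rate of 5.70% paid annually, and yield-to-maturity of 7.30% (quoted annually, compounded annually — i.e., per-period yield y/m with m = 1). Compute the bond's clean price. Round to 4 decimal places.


Answer: Price = 958.2400

Derivation:
Coupon per period c = face * coupon_rate / m = 57.000000
Periods per year m = 1; per-period yield y/m = 0.073000
Number of cashflows N = 3
Cashflows (t years, CF_t, discount factor 1/(1+y/m)^(m*t), PV):
  t = 1.0000: CF_t = 57.000000, DF = 0.931966, PV = 53.122088
  t = 2.0000: CF_t = 57.000000, DF = 0.868561, PV = 49.508003
  t = 3.0000: CF_t = 1057.000000, DF = 0.809470, PV = 855.609940
Price P = sum_t PV_t = 958.240031


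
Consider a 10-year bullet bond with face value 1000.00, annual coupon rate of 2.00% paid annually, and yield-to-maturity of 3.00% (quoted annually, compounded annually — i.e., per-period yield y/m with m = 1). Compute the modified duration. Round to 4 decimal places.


Coupon per period c = face * coupon_rate / m = 20.000000
Periods per year m = 1; per-period yield y/m = 0.030000
Number of cashflows N = 10
Cashflows (t years, CF_t, discount factor 1/(1+y/m)^(m*t), PV):
  t = 1.0000: CF_t = 20.000000, DF = 0.970874, PV = 19.417476
  t = 2.0000: CF_t = 20.000000, DF = 0.942596, PV = 18.851918
  t = 3.0000: CF_t = 20.000000, DF = 0.915142, PV = 18.302833
  t = 4.0000: CF_t = 20.000000, DF = 0.888487, PV = 17.769741
  t = 5.0000: CF_t = 20.000000, DF = 0.862609, PV = 17.252176
  t = 6.0000: CF_t = 20.000000, DF = 0.837484, PV = 16.749685
  t = 7.0000: CF_t = 20.000000, DF = 0.813092, PV = 16.261830
  t = 8.0000: CF_t = 20.000000, DF = 0.789409, PV = 15.788185
  t = 9.0000: CF_t = 20.000000, DF = 0.766417, PV = 15.328335
  t = 10.0000: CF_t = 1020.000000, DF = 0.744094, PV = 758.975793
Price P = sum_t PV_t = 914.697972
First compute Macaulay numerator sum_t t * PV_t:
  t * PV_t at t = 1.0000: 19.417476
  t * PV_t at t = 2.0000: 37.703836
  t * PV_t at t = 3.0000: 54.908500
  t * PV_t at t = 4.0000: 71.078964
  t * PV_t at t = 5.0000: 86.260878
  t * PV_t at t = 6.0000: 100.498111
  t * PV_t at t = 7.0000: 113.832812
  t * PV_t at t = 8.0000: 126.305477
  t * PV_t at t = 9.0000: 137.955012
  t * PV_t at t = 10.0000: 7589.757932
Macaulay duration D = 8337.718998 / 914.697972 = 9.115270
Modified duration = D / (1 + y/m) = 9.115270 / (1 + 0.030000) = 8.849777

Answer: Modified duration = 8.8498


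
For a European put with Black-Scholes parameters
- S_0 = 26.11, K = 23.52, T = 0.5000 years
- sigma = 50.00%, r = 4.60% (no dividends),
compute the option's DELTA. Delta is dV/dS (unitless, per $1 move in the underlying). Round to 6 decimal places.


Answer: Delta = -0.295527

Derivation:
d1 = 0.5373085501; d2 = 0.1837551595
phi(d1) = 0.3453182677; exp(-qT) = 1.0000000000; exp(-rT) = 0.9772624838
N(-d1) = 0.2955272502
Delta = -exp(-qT) * N(-d1) = -1.0000000000 * 0.2955272502 = -0.295527


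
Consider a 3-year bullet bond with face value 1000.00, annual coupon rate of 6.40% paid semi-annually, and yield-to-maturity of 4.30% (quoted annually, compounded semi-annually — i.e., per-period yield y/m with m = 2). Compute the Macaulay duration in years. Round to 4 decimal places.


Coupon per period c = face * coupon_rate / m = 32.000000
Periods per year m = 2; per-period yield y/m = 0.021500
Number of cashflows N = 6
Cashflows (t years, CF_t, discount factor 1/(1+y/m)^(m*t), PV):
  t = 0.5000: CF_t = 32.000000, DF = 0.978953, PV = 31.326481
  t = 1.0000: CF_t = 32.000000, DF = 0.958348, PV = 30.667137
  t = 1.5000: CF_t = 32.000000, DF = 0.938177, PV = 30.021671
  t = 2.0000: CF_t = 32.000000, DF = 0.918431, PV = 29.389791
  t = 2.5000: CF_t = 32.000000, DF = 0.899100, PV = 28.771210
  t = 3.0000: CF_t = 1032.000000, DF = 0.880177, PV = 908.342159
Price P = sum_t PV_t = 1058.518448
Macaulay numerator sum_t t * PV_t:
  t * PV_t at t = 0.5000: 15.663240
  t * PV_t at t = 1.0000: 30.667137
  t * PV_t at t = 1.5000: 45.032507
  t * PV_t at t = 2.0000: 58.779582
  t * PV_t at t = 2.5000: 71.928024
  t * PV_t at t = 3.0000: 2725.026476
Macaulay duration D = (sum_t t * PV_t) / P = 2947.096967 / 1058.518448 = 2.784172

Answer: Macaulay duration = 2.7842 years


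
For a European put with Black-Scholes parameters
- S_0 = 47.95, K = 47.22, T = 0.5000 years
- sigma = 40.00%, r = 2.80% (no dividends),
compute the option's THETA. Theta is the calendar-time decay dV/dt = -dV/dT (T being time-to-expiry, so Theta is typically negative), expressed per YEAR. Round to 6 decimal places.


d1 = 0.2451584100; d2 = -0.0376843025
phi(d1) = 0.3871318849; exp(-qT) = 1.0000000000; exp(-rT) = 0.9860975443
Theta = -S*exp(-qT)*phi(d1)*sigma/(2*sqrt(T)) + r*K*exp(-rT)*N(-d2) - q*S*exp(-qT)*N(-d1)
N(-d1) = 0.4031668889; N(-d2) = 0.5150303040; sqrt(T) = 0.7071067812
Term 1 = -47.9500 * 1.0000000000 * 0.3871318849 * 0.4000 / (2 * 0.7071067812) = -5.2504018840
Term 2 = 0.0280 * 47.2200 * 0.9860975443 * 0.5150303040 = 0.6714855552
Term 3 = 0 (no dividend yield, q = 0)
Theta = -5.2504018840 + (0.6714855552) + (0.0000000000) = -4.578916

Answer: Theta = -4.578916


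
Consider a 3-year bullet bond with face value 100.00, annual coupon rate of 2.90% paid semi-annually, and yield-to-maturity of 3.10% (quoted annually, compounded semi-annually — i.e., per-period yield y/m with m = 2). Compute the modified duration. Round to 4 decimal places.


Coupon per period c = face * coupon_rate / m = 1.450000
Periods per year m = 2; per-period yield y/m = 0.015500
Number of cashflows N = 6
Cashflows (t years, CF_t, discount factor 1/(1+y/m)^(m*t), PV):
  t = 0.5000: CF_t = 1.450000, DF = 0.984737, PV = 1.427868
  t = 1.0000: CF_t = 1.450000, DF = 0.969706, PV = 1.406074
  t = 1.5000: CF_t = 1.450000, DF = 0.954905, PV = 1.384612
  t = 2.0000: CF_t = 1.450000, DF = 0.940330, PV = 1.363478
  t = 2.5000: CF_t = 1.450000, DF = 0.925977, PV = 1.342667
  t = 3.0000: CF_t = 101.450000, DF = 0.911844, PV = 92.506550
Price P = sum_t PV_t = 99.431250
First compute Macaulay numerator sum_t t * PV_t:
  t * PV_t at t = 0.5000: 0.713934
  t * PV_t at t = 1.0000: 1.406074
  t * PV_t at t = 1.5000: 2.076919
  t * PV_t at t = 2.0000: 2.726957
  t * PV_t at t = 2.5000: 3.356668
  t * PV_t at t = 3.0000: 277.519650
Macaulay duration D = 287.800202 / 99.431250 = 2.894464
Modified duration = D / (1 + y/m) = 2.894464 / (1 + 0.015500) = 2.850285

Answer: Modified duration = 2.8503


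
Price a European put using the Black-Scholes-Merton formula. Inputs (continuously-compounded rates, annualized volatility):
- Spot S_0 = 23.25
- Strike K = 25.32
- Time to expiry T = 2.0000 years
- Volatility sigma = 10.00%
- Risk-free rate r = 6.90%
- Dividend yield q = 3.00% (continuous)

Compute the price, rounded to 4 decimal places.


d1 = (ln(S/K) + (r - q + 0.5*sigma^2) * T) / (sigma * sqrt(T)) = 0.01916638
d2 = d1 - sigma * sqrt(T) = -0.12225498
exp(-rT) = 0.87109869; exp(-qT) = 0.94176453
P = K * exp(-rT) * N(-d2) - S_0 * exp(-qT) * N(-d1)
N(-d1) = 0.49235419; N(-d2) = 0.54865146
P = 25.3200 * 0.87109869 * 0.54865146 - 23.2500 * 0.94176453 * 0.49235419 = 1.3206

Answer: Price = 1.3206


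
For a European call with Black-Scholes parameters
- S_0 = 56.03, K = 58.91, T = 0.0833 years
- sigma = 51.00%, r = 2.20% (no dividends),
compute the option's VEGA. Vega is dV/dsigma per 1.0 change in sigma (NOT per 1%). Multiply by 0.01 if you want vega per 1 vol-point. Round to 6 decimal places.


d1 = -0.2544778140; d2 = -0.4016726848
phi(d1) = 0.3862316299; exp(-qT) = 1.0000000000; exp(-rT) = 0.9981690782
Vega = S * exp(-qT) * phi(d1) * sqrt(T) = 56.0300 * 1.0000000000 * 0.3862316299 * 0.2886173938 = 6.245842

Answer: Vega = 6.245842


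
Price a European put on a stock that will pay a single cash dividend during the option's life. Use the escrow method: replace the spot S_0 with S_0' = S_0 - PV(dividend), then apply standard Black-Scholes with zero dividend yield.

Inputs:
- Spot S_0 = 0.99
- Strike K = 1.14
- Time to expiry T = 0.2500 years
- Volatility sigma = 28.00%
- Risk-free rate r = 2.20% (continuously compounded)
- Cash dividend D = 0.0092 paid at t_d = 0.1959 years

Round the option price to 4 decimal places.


PV(D) = D * exp(-r * t_d) = 0.0092 * 0.99569947 = 0.00916044
S_0' = S_0 - PV(D) = 0.9900 - 0.00916044 = 0.98083956
d1 = (ln(S_0'/K) + (r + sigma^2/2)*T) / (sigma*sqrt(T)) = -0.96481884
d2 = d1 - sigma*sqrt(T) = -1.10481884
exp(-rT) = 0.99451510
N(-d1) = 0.83268222; N(-d2) = 0.86538095
P = K * exp(-rT) * N(-d2) - S_0' * N(-d1) = 1.1400 * 0.99451510 * 0.86538095 - 0.98083956 * 0.83268222 = 0.1644

Answer: Price = 0.1644


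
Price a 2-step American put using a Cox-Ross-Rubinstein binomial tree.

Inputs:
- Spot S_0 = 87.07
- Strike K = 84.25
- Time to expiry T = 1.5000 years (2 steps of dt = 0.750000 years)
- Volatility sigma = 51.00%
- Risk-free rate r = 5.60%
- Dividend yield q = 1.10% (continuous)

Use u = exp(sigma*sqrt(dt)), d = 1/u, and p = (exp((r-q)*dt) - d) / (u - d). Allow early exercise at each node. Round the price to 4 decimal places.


dt = T/N = 0.750000
u = exp(sigma*sqrt(dt)) = 1.555307; d = 1/u = 0.642960
p = (exp((r-q)*dt) - d) / (u - d) = 0.428966
Discount per step: exp(-r*dt) = 0.958870
Stock lattice S(k, i) with i counting down-moves:
  k=0: S(0,0) = 87.0700
  k=1: S(1,0) = 135.4206; S(1,1) = 55.9825
  k=2: S(2,0) = 210.6206; S(2,1) = 87.0700; S(2,2) = 35.9945
Terminal payoffs V(N, i) = max(K - S_T, 0):
  V(2,0) = 0.000000; V(2,1) = 0.000000; V(2,2) = 48.255488
Backward induction: V(k, i) = exp(-r*dt) * [p * V(k+1, i) + (1-p) * V(k+1, i+1)]; then take max(V_cont, immediate exercise) for American.
  V(1,0) = exp(-r*dt) * [p*0.000000 + (1-p)*0.000000] = 0.000000; exercise = 0.000000; V(1,0) = max -> 0.000000
  V(1,1) = exp(-r*dt) * [p*0.000000 + (1-p)*48.255488] = 26.422149; exercise = 28.267483; V(1,1) = max -> 28.267483
  V(0,0) = exp(-r*dt) * [p*0.000000 + (1-p)*28.267483] = 15.477776; exercise = 0.000000; V(0,0) = max -> 15.477776

Answer: Price = V(0,0) = 15.4778


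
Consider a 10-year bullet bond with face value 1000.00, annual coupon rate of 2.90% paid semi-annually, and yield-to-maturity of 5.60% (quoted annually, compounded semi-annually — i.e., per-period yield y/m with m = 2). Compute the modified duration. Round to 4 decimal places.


Coupon per period c = face * coupon_rate / m = 14.500000
Periods per year m = 2; per-period yield y/m = 0.028000
Number of cashflows N = 20
Cashflows (t years, CF_t, discount factor 1/(1+y/m)^(m*t), PV):
  t = 0.5000: CF_t = 14.500000, DF = 0.972763, PV = 14.105058
  t = 1.0000: CF_t = 14.500000, DF = 0.946267, PV = 13.720874
  t = 1.5000: CF_t = 14.500000, DF = 0.920493, PV = 13.347154
  t = 2.0000: CF_t = 14.500000, DF = 0.895422, PV = 12.983612
  t = 2.5000: CF_t = 14.500000, DF = 0.871033, PV = 12.629973
  t = 3.0000: CF_t = 14.500000, DF = 0.847308, PV = 12.285966
  t = 3.5000: CF_t = 14.500000, DF = 0.824230, PV = 11.951329
  t = 4.0000: CF_t = 14.500000, DF = 0.801780, PV = 11.625806
  t = 4.5000: CF_t = 14.500000, DF = 0.779941, PV = 11.309150
  t = 5.0000: CF_t = 14.500000, DF = 0.758698, PV = 11.001119
  t = 5.5000: CF_t = 14.500000, DF = 0.738033, PV = 10.701477
  t = 6.0000: CF_t = 14.500000, DF = 0.717931, PV = 10.409998
  t = 6.5000: CF_t = 14.500000, DF = 0.698376, PV = 10.126457
  t = 7.0000: CF_t = 14.500000, DF = 0.679354, PV = 9.850639
  t = 7.5000: CF_t = 14.500000, DF = 0.660851, PV = 9.582334
  t = 8.0000: CF_t = 14.500000, DF = 0.642851, PV = 9.321336
  t = 8.5000: CF_t = 14.500000, DF = 0.625341, PV = 9.067448
  t = 9.0000: CF_t = 14.500000, DF = 0.608309, PV = 8.820474
  t = 9.5000: CF_t = 14.500000, DF = 0.591740, PV = 8.580228
  t = 10.0000: CF_t = 1014.500000, DF = 0.575622, PV = 583.968953
Price P = sum_t PV_t = 795.389385
First compute Macaulay numerator sum_t t * PV_t:
  t * PV_t at t = 0.5000: 7.052529
  t * PV_t at t = 1.0000: 13.720874
  t * PV_t at t = 1.5000: 20.020730
  t * PV_t at t = 2.0000: 25.967225
  t * PV_t at t = 2.5000: 31.574933
  t * PV_t at t = 3.0000: 36.857898
  t * PV_t at t = 3.5000: 41.829651
  t * PV_t at t = 4.0000: 46.503225
  t * PV_t at t = 4.5000: 50.891176
  t * PV_t at t = 5.0000: 55.005594
  t * PV_t at t = 5.5000: 58.858126
  t * PV_t at t = 6.0000: 62.459985
  t * PV_t at t = 6.5000: 65.821969
  t * PV_t at t = 7.0000: 68.954472
  t * PV_t at t = 7.5000: 71.867501
  t * PV_t at t = 8.0000: 74.570689
  t * PV_t at t = 8.5000: 77.073304
  t * PV_t at t = 9.0000: 79.384269
  t * PV_t at t = 9.5000: 81.512165
  t * PV_t at t = 10.0000: 5839.689529
Macaulay duration D = 6809.615846 / 795.389385 = 8.561361
Modified duration = D / (1 + y/m) = 8.561361 / (1 + 0.028000) = 8.328172

Answer: Modified duration = 8.3282


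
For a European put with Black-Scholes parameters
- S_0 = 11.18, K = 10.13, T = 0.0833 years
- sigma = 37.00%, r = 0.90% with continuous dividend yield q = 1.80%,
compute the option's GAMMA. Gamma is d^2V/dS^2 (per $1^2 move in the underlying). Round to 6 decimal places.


d1 = 0.9699302531; d2 = 0.8631418174
phi(d1) = 0.2492445138; exp(-qT) = 0.9985017235; exp(-rT) = 0.9992505810
Gamma = exp(-qT) * phi(d1) / (S * sigma * sqrt(T)) = 0.9985017235 * 0.2492445138 / (11.1800 * 0.3700 * 0.2886173938) = 0.208453

Answer: Gamma = 0.208453


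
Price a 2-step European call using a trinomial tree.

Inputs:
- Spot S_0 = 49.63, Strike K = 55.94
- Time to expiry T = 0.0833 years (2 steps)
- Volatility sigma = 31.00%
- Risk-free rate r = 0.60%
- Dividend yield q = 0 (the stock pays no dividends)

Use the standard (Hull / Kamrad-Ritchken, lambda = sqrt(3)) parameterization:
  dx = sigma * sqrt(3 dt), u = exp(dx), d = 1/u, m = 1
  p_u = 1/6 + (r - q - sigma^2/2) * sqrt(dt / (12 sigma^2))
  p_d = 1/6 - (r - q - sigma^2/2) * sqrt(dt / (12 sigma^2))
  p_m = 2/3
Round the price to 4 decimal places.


dt = T/N = 0.041650; dx = sigma*sqrt(3*dt) = 0.109580
u = exp(dx) = 1.115809; d = 1/u = 0.896211
p_u = 0.158675, p_m = 0.666667, p_d = 0.174658
Discount per step: exp(-r*dt) = 0.999750
Stock lattice S(k, j) with j the centered position index:
  k=0: S(0,+0) = 49.6300
  k=1: S(1,-1) = 44.4789; S(1,+0) = 49.6300; S(1,+1) = 55.3776
  k=2: S(2,-2) = 39.8625; S(2,-1) = 44.4789; S(2,+0) = 49.6300; S(2,+1) = 55.3776; S(2,+2) = 61.7908
Terminal payoffs V(N, j) = max(S_T - K, 0):
  V(2,-2) = 0.000000; V(2,-1) = 0.000000; V(2,+0) = 0.000000; V(2,+1) = 0.000000; V(2,+2) = 5.850816
Backward induction: V(k, j) = exp(-r*dt) * [p_u * V(k+1, j+1) + p_m * V(k+1, j) + p_d * V(k+1, j-1)]
  V(1,-1) = exp(-r*dt) * [p_u*0.000000 + p_m*0.000000 + p_d*0.000000] = 0.000000
  V(1,+0) = exp(-r*dt) * [p_u*0.000000 + p_m*0.000000 + p_d*0.000000] = 0.000000
  V(1,+1) = exp(-r*dt) * [p_u*5.850816 + p_m*0.000000 + p_d*0.000000] = 0.928148
  V(0,+0) = exp(-r*dt) * [p_u*0.928148 + p_m*0.000000 + p_d*0.000000] = 0.147237

Answer: Price = V(0,0) = 0.1472


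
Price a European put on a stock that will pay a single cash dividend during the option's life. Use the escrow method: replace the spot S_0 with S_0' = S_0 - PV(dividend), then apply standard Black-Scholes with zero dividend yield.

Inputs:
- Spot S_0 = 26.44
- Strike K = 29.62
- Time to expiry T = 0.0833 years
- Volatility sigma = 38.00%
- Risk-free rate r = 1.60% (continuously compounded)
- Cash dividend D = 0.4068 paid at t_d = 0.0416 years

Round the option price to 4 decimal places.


Answer: Price = 3.7304

Derivation:
PV(D) = D * exp(-r * t_d) = 0.4068 * 0.99933462 = 0.40652932
S_0' = S_0 - PV(D) = 26.4400 - 0.40652932 = 26.03347068
d1 = (ln(S_0'/K) + (r + sigma^2/2)*T) / (sigma*sqrt(T)) = -1.10982574
d2 = d1 - sigma*sqrt(T) = -1.21950035
exp(-rT) = 0.99866809
N(-d1) = 0.86646294; N(-d2) = 0.88867283
P = K * exp(-rT) * N(-d2) - S_0' * N(-d1) = 29.6200 * 0.99866809 * 0.88867283 - 26.03347068 * 0.86646294 = 3.7304


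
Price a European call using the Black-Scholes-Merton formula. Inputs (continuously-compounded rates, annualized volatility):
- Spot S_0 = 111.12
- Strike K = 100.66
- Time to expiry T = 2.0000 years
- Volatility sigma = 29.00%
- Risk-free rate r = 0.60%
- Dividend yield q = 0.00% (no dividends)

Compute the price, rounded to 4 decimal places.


d1 = (ln(S/K) + (r - q + 0.5*sigma^2) * T) / (sigma * sqrt(T)) = 0.47537618
d2 = d1 - sigma * sqrt(T) = 0.06525424
exp(-rT) = 0.98807171; exp(-qT) = 1.00000000
C = S_0 * exp(-qT) * N(d1) - K * exp(-rT) * N(d2)
N(d1) = 0.68274056; N(d2) = 0.52601421
C = 111.1200 * 1.00000000 * 0.68274056 - 100.6600 * 0.98807171 * 0.52601421 = 23.5491

Answer: Price = 23.5491


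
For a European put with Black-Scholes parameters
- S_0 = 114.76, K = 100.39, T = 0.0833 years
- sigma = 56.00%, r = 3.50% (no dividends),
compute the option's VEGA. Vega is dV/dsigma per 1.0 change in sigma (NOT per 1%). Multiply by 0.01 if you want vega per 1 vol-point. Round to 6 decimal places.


d1 = 0.9265685647; d2 = 0.7649428241
phi(d1) = 0.2597064860; exp(-qT) = 1.0000000000; exp(-rT) = 0.9970887459
Vega = S * exp(-qT) * phi(d1) * sqrt(T) = 114.7600 * 1.0000000000 * 0.2597064860 * 0.2886173938 = 8.601929

Answer: Vega = 8.601929


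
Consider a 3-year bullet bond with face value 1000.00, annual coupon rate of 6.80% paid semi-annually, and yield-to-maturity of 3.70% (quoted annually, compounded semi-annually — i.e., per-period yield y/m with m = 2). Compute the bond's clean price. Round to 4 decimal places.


Coupon per period c = face * coupon_rate / m = 34.000000
Periods per year m = 2; per-period yield y/m = 0.018500
Number of cashflows N = 6
Cashflows (t years, CF_t, discount factor 1/(1+y/m)^(m*t), PV):
  t = 0.5000: CF_t = 34.000000, DF = 0.981836, PV = 33.382425
  t = 1.0000: CF_t = 34.000000, DF = 0.964002, PV = 32.776068
  t = 1.5000: CF_t = 34.000000, DF = 0.946492, PV = 32.180724
  t = 2.0000: CF_t = 34.000000, DF = 0.929300, PV = 31.596195
  t = 2.5000: CF_t = 34.000000, DF = 0.912420, PV = 31.022283
  t = 3.0000: CF_t = 1034.000000, DF = 0.895847, PV = 926.305705
Price P = sum_t PV_t = 1087.263400

Answer: Price = 1087.2634


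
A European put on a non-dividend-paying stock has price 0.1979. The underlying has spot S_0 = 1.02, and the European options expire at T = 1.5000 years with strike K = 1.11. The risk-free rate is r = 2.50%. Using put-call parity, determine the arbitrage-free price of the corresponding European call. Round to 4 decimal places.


Put-call parity: C - P = S_0 * exp(-qT) - K * exp(-rT).
S_0 * exp(-qT) = 1.0200 * 1.00000000 = 1.02000000
K * exp(-rT) = 1.1100 * 0.96319442 = 1.06914580
C = P + S*exp(-qT) - K*exp(-rT)
C = 0.1979 + 1.02000000 - 1.06914580 = 0.1488

Answer: Call price = 0.1488


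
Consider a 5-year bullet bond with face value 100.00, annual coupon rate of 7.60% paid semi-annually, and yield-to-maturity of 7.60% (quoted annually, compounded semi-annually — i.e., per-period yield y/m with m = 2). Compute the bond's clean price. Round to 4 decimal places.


Coupon per period c = face * coupon_rate / m = 3.800000
Periods per year m = 2; per-period yield y/m = 0.038000
Number of cashflows N = 10
Cashflows (t years, CF_t, discount factor 1/(1+y/m)^(m*t), PV):
  t = 0.5000: CF_t = 3.800000, DF = 0.963391, PV = 3.660886
  t = 1.0000: CF_t = 3.800000, DF = 0.928122, PV = 3.526865
  t = 1.5000: CF_t = 3.800000, DF = 0.894145, PV = 3.397751
  t = 2.0000: CF_t = 3.800000, DF = 0.861411, PV = 3.273363
  t = 2.5000: CF_t = 3.800000, DF = 0.829876, PV = 3.153529
  t = 3.0000: CF_t = 3.800000, DF = 0.799495, PV = 3.038082
  t = 3.5000: CF_t = 3.800000, DF = 0.770227, PV = 2.926861
  t = 4.0000: CF_t = 3.800000, DF = 0.742030, PV = 2.819712
  t = 4.5000: CF_t = 3.800000, DF = 0.714865, PV = 2.716486
  t = 5.0000: CF_t = 103.800000, DF = 0.688694, PV = 71.486464
Price P = sum_t PV_t = 100.000000

Answer: Price = 100.0000


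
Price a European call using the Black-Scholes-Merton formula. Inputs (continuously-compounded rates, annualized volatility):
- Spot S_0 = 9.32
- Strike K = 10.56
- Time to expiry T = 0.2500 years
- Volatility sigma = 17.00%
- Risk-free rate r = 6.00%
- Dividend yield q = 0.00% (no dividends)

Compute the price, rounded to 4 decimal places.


Answer: Price = 0.0386

Derivation:
d1 = (ln(S/K) + (r - q + 0.5*sigma^2) * T) / (sigma * sqrt(T)) = -1.25056647
d2 = d1 - sigma * sqrt(T) = -1.33556647
exp(-rT) = 0.98511194; exp(-qT) = 1.00000000
C = S_0 * exp(-qT) * N(d1) - K * exp(-rT) * N(d2)
N(d1) = 0.10554635; N(d2) = 0.09084551
C = 9.3200 * 1.00000000 * 0.10554635 - 10.5600 * 0.98511194 * 0.09084551 = 0.0386


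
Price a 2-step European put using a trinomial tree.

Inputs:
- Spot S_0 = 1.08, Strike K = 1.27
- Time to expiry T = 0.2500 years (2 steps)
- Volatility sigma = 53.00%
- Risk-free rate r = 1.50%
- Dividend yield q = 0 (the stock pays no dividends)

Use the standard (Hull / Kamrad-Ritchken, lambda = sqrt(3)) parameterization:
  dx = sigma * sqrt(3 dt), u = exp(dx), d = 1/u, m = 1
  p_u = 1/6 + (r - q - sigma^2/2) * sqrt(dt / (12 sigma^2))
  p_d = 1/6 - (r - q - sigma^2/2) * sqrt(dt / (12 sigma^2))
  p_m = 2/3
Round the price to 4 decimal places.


dt = T/N = 0.125000; dx = sigma*sqrt(3*dt) = 0.324557
u = exp(dx) = 1.383418; d = 1/u = 0.722847
p_u = 0.142509, p_m = 0.666667, p_d = 0.190825
Discount per step: exp(-r*dt) = 0.998127
Stock lattice S(k, j) with j the centered position index:
  k=0: S(0,+0) = 1.0800
  k=1: S(1,-1) = 0.7807; S(1,+0) = 1.0800; S(1,+1) = 1.4941
  k=2: S(2,-2) = 0.5643; S(2,-1) = 0.7807; S(2,+0) = 1.0800; S(2,+1) = 1.4941; S(2,+2) = 2.0670
Terminal payoffs V(N, j) = max(K - S_T, 0):
  V(2,-2) = 0.705691; V(2,-1) = 0.489325; V(2,+0) = 0.190000; V(2,+1) = 0.000000; V(2,+2) = 0.000000
Backward induction: V(k, j) = exp(-r*dt) * [p_u * V(k+1, j+1) + p_m * V(k+1, j) + p_d * V(k+1, j-1)]
  V(1,-1) = exp(-r*dt) * [p_u*0.190000 + p_m*0.489325 + p_d*0.705691] = 0.487042
  V(1,+0) = exp(-r*dt) * [p_u*0.000000 + p_m*0.190000 + p_d*0.489325] = 0.219630
  V(1,+1) = exp(-r*dt) * [p_u*0.000000 + p_m*0.000000 + p_d*0.190000] = 0.036189
  V(0,+0) = exp(-r*dt) * [p_u*0.036189 + p_m*0.219630 + p_d*0.487042] = 0.244059

Answer: Price = V(0,0) = 0.2441


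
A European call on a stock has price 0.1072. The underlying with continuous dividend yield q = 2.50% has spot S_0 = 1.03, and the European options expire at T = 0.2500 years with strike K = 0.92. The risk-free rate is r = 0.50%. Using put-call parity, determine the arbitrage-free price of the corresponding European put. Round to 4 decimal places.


Answer: Put price = 0.0025

Derivation:
Put-call parity: C - P = S_0 * exp(-qT) - K * exp(-rT).
S_0 * exp(-qT) = 1.0300 * 0.99376949 = 1.02358258
K * exp(-rT) = 0.9200 * 0.99875078 = 0.91885072
P = C - S*exp(-qT) + K*exp(-rT)
P = 0.1072 - 1.02358258 + 0.91885072 = 0.0025


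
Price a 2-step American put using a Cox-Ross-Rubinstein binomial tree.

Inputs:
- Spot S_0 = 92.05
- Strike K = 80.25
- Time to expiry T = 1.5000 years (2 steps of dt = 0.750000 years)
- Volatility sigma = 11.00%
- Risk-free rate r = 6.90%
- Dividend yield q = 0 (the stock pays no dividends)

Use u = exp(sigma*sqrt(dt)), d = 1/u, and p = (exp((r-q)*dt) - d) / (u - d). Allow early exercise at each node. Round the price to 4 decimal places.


dt = T/N = 0.750000
u = exp(sigma*sqrt(dt)) = 1.099948; d = 1/u = 0.909134
p = (exp((r-q)*dt) - d) / (u - d) = 0.754549
Discount per step: exp(-r*dt) = 0.949566
Stock lattice S(k, i) with i counting down-moves:
  k=0: S(0,0) = 92.0500
  k=1: S(1,0) = 101.2502; S(1,1) = 83.6858
  k=2: S(2,0) = 111.3699; S(2,1) = 92.0500; S(2,2) = 76.0816
Terminal payoffs V(N, i) = max(K - S_T, 0):
  V(2,0) = 0.000000; V(2,1) = 0.000000; V(2,2) = 4.168410
Backward induction: V(k, i) = exp(-r*dt) * [p * V(k+1, i) + (1-p) * V(k+1, i+1)]; then take max(V_cont, immediate exercise) for American.
  V(1,0) = exp(-r*dt) * [p*0.000000 + (1-p)*0.000000] = 0.000000; exercise = 0.000000; V(1,0) = max -> 0.000000
  V(1,1) = exp(-r*dt) * [p*0.000000 + (1-p)*4.168410] = 0.971539; exercise = 0.000000; V(1,1) = max -> 0.971539
  V(0,0) = exp(-r*dt) * [p*0.000000 + (1-p)*0.971539] = 0.226439; exercise = 0.000000; V(0,0) = max -> 0.226439

Answer: Price = V(0,0) = 0.2264


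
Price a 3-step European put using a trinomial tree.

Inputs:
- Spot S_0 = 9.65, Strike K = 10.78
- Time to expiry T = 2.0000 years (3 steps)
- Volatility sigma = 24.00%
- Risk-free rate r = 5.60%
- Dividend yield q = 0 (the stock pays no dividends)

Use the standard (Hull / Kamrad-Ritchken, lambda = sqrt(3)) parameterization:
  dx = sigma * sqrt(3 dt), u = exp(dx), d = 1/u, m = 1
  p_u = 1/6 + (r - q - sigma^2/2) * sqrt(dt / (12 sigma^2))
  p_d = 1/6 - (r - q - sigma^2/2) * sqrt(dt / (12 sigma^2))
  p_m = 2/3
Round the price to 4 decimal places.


Answer: Price = V(0,0) = 1.3243

Derivation:
dt = T/N = 0.666667; dx = sigma*sqrt(3*dt) = 0.339411
u = exp(dx) = 1.404121; d = 1/u = 0.712189
p_u = 0.193380, p_m = 0.666667, p_d = 0.139954
Discount per step: exp(-r*dt) = 0.963355
Stock lattice S(k, j) with j the centered position index:
  k=0: S(0,+0) = 9.6500
  k=1: S(1,-1) = 6.8726; S(1,+0) = 9.6500; S(1,+1) = 13.5498
  k=2: S(2,-2) = 4.8946; S(2,-1) = 6.8726; S(2,+0) = 9.6500; S(2,+1) = 13.5498; S(2,+2) = 19.0255
  k=3: S(3,-3) = 3.4859; S(3,-2) = 4.8946; S(3,-1) = 6.8726; S(3,+0) = 9.6500; S(3,+1) = 13.5498; S(3,+2) = 19.0255; S(3,+3) = 26.7141
Terminal payoffs V(N, j) = max(K - S_T, 0):
  V(3,-3) = 7.294107; V(3,-2) = 5.885386; V(3,-1) = 3.907371; V(3,+0) = 1.130000; V(3,+1) = 0.000000; V(3,+2) = 0.000000; V(3,+3) = 0.000000
Backward induction: V(k, j) = exp(-r*dt) * [p_u * V(k+1, j+1) + p_m * V(k+1, j) + p_d * V(k+1, j-1)]
  V(2,-2) = exp(-r*dt) * [p_u*3.907371 + p_m*5.885386 + p_d*7.294107] = 5.491156
  V(2,-1) = exp(-r*dt) * [p_u*1.130000 + p_m*3.907371 + p_d*5.885386] = 3.513466
  V(2,+0) = exp(-r*dt) * [p_u*0.000000 + p_m*1.130000 + p_d*3.907371] = 1.252539
  V(2,+1) = exp(-r*dt) * [p_u*0.000000 + p_m*0.000000 + p_d*1.130000] = 0.152352
  V(2,+2) = exp(-r*dt) * [p_u*0.000000 + p_m*0.000000 + p_d*0.000000] = 0.000000
  V(1,-1) = exp(-r*dt) * [p_u*1.252539 + p_m*3.513466 + p_d*5.491156] = 3.230162
  V(1,+0) = exp(-r*dt) * [p_u*0.152352 + p_m*1.252539 + p_d*3.513466] = 1.306512
  V(1,+1) = exp(-r*dt) * [p_u*0.000000 + p_m*0.152352 + p_d*1.252539] = 0.266720
  V(0,+0) = exp(-r*dt) * [p_u*0.266720 + p_m*1.306512 + p_d*3.230162] = 1.324285


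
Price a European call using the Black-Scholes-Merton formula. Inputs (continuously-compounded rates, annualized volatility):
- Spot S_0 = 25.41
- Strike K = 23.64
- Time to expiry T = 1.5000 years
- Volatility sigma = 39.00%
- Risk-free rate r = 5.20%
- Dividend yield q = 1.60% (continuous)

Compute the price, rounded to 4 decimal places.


d1 = (ln(S/K) + (r - q + 0.5*sigma^2) * T) / (sigma * sqrt(T)) = 0.50304062
d2 = d1 - sigma * sqrt(T) = 0.02539012
exp(-rT) = 0.92496443; exp(-qT) = 0.97628571
C = S_0 * exp(-qT) * N(d1) - K * exp(-rT) * N(d2)
N(d1) = 0.69253214; N(d2) = 0.51012811
C = 25.4100 * 0.97628571 * 0.69253214 - 23.6400 * 0.92496443 * 0.51012811 = 6.0254

Answer: Price = 6.0254


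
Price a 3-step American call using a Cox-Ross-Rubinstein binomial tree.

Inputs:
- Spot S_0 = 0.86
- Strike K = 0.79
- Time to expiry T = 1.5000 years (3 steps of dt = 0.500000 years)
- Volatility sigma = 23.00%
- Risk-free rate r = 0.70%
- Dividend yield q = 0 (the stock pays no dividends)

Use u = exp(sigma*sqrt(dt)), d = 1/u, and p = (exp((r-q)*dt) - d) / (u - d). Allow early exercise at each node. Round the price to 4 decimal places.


dt = T/N = 0.500000
u = exp(sigma*sqrt(dt)) = 1.176607; d = 1/u = 0.849902
p = (exp((r-q)*dt) - d) / (u - d) = 0.470163
Discount per step: exp(-r*dt) = 0.996506
Stock lattice S(k, i) with i counting down-moves:
  k=0: S(0,0) = 0.8600
  k=1: S(1,0) = 1.0119; S(1,1) = 0.7309
  k=2: S(2,0) = 1.1906; S(2,1) = 0.8600; S(2,2) = 0.6212
  k=3: S(3,0) = 1.4009; S(3,1) = 1.0119; S(3,2) = 0.7309; S(3,3) = 0.5280
Terminal payoffs V(N, i) = max(S_T - K, 0):
  V(3,0) = 0.610852; V(3,1) = 0.221882; V(3,2) = 0.000000; V(3,3) = 0.000000
Backward induction: V(k, i) = exp(-r*dt) * [p * V(k+1, i) + (1-p) * V(k+1, i+1)]; then take max(V_cont, immediate exercise) for American.
  V(2,0) = exp(-r*dt) * [p*0.610852 + (1-p)*0.221882] = 0.403347; exercise = 0.400587; V(2,0) = max -> 0.403347
  V(2,1) = exp(-r*dt) * [p*0.221882 + (1-p)*0.000000] = 0.103956; exercise = 0.070000; V(2,1) = max -> 0.103956
  V(2,2) = exp(-r*dt) * [p*0.000000 + (1-p)*0.000000] = 0.000000; exercise = 0.000000; V(2,2) = max -> 0.000000
  V(1,0) = exp(-r*dt) * [p*0.403347 + (1-p)*0.103956] = 0.243863; exercise = 0.221882; V(1,0) = max -> 0.243863
  V(1,1) = exp(-r*dt) * [p*0.103956 + (1-p)*0.000000] = 0.048705; exercise = 0.000000; V(1,1) = max -> 0.048705
  V(0,0) = exp(-r*dt) * [p*0.243863 + (1-p)*0.048705] = 0.139971; exercise = 0.070000; V(0,0) = max -> 0.139971

Answer: Price = V(0,0) = 0.1400


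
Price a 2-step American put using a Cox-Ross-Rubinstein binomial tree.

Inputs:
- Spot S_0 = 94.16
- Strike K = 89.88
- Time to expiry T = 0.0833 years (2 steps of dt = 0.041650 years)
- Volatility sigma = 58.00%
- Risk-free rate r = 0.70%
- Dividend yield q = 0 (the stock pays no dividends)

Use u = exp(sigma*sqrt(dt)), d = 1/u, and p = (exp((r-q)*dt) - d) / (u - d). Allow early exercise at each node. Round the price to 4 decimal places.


dt = T/N = 0.041650
u = exp(sigma*sqrt(dt)) = 1.125659; d = 1/u = 0.888369
p = (exp((r-q)*dt) - d) / (u - d) = 0.471671
Discount per step: exp(-r*dt) = 0.999708
Stock lattice S(k, i) with i counting down-moves:
  k=0: S(0,0) = 94.1600
  k=1: S(1,0) = 105.9920; S(1,1) = 83.6488
  k=2: S(2,0) = 119.3108; S(2,1) = 94.1600; S(2,2) = 74.3110
Terminal payoffs V(N, i) = max(K - S_T, 0):
  V(2,0) = 0.000000; V(2,1) = 0.000000; V(2,2) = 15.569013
Backward induction: V(k, i) = exp(-r*dt) * [p * V(k+1, i) + (1-p) * V(k+1, i+1)]; then take max(V_cont, immediate exercise) for American.
  V(1,0) = exp(-r*dt) * [p*0.000000 + (1-p)*0.000000] = 0.000000; exercise = 0.000000; V(1,0) = max -> 0.000000
  V(1,1) = exp(-r*dt) * [p*0.000000 + (1-p)*15.569013] = 8.223159; exercise = 6.231195; V(1,1) = max -> 8.223159
  V(0,0) = exp(-r*dt) * [p*0.000000 + (1-p)*8.223159] = 4.343265; exercise = 0.000000; V(0,0) = max -> 4.343265

Answer: Price = V(0,0) = 4.3433


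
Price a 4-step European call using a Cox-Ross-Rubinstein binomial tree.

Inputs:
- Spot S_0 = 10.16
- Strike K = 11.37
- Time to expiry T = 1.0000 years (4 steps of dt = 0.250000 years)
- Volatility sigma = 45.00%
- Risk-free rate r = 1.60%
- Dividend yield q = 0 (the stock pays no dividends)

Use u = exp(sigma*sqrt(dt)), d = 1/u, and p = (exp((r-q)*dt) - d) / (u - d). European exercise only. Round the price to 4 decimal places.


Answer: Price = V(0,0) = 1.4763

Derivation:
dt = T/N = 0.250000
u = exp(sigma*sqrt(dt)) = 1.252323; d = 1/u = 0.798516
p = (exp((r-q)*dt) - d) / (u - d) = 0.452818
Discount per step: exp(-r*dt) = 0.996008
Stock lattice S(k, i) with i counting down-moves:
  k=0: S(0,0) = 10.1600
  k=1: S(1,0) = 12.7236; S(1,1) = 8.1129
  k=2: S(2,0) = 15.9341; S(2,1) = 10.1600; S(2,2) = 6.4783
  k=3: S(3,0) = 19.9546; S(3,1) = 12.7236; S(3,2) = 8.1129; S(3,3) = 5.1730
  k=4: S(4,0) = 24.9896; S(4,1) = 15.9341; S(4,2) = 10.1600; S(4,3) = 6.4783; S(4,4) = 4.1307
Terminal payoffs V(N, i) = max(S_T - K, 0):
  V(4,0) = 13.619568; V(4,1) = 4.564052; V(4,2) = 0.000000; V(4,3) = 0.000000; V(4,4) = 0.000000
Backward induction: V(k, i) = exp(-r*dt) * [p * V(k+1, i) + (1-p) * V(k+1, i+1)].
  V(3,0) = exp(-r*dt) * [p*13.619568 + (1-p)*4.564052] = 8.629964
  V(3,1) = exp(-r*dt) * [p*4.564052 + (1-p)*0.000000] = 2.058435
  V(3,2) = exp(-r*dt) * [p*0.000000 + (1-p)*0.000000] = 0.000000
  V(3,3) = exp(-r*dt) * [p*0.000000 + (1-p)*0.000000] = 0.000000
  V(2,0) = exp(-r*dt) * [p*8.629964 + (1-p)*2.058435] = 5.014046
  V(2,1) = exp(-r*dt) * [p*2.058435 + (1-p)*0.000000] = 0.928376
  V(2,2) = exp(-r*dt) * [p*0.000000 + (1-p)*0.000000] = 0.000000
  V(1,0) = exp(-r*dt) * [p*5.014046 + (1-p)*0.928376] = 2.767350
  V(1,1) = exp(-r*dt) * [p*0.928376 + (1-p)*0.000000] = 0.418707
  V(0,0) = exp(-r*dt) * [p*2.767350 + (1-p)*0.418707] = 1.476298
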